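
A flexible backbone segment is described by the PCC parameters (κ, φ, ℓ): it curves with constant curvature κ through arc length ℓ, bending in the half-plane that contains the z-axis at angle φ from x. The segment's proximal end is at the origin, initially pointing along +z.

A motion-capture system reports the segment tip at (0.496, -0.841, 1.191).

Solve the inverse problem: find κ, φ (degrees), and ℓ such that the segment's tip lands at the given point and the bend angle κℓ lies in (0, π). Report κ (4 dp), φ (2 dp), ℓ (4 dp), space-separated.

0.8233 300.53 1.6681

ρ = √(x²+y²) = √(0.496² + -0.841²) = 0.97637
φ = atan2(y, x) mod 360° = atan2(-0.841, 0.496) = 300.5310°
|p|² = ρ² + z² = 0.97637² + 1.191² = 2.37178
κ = 2ρ / |p|² = 2×0.97637 / 2.37178 = 0.82332
θ = 2·atan2(ρ, z) = 2·atan2(0.97637, 1.191) = 1.37338 rad
ℓ = θ/κ = 1.37338/0.82332 = 1.66810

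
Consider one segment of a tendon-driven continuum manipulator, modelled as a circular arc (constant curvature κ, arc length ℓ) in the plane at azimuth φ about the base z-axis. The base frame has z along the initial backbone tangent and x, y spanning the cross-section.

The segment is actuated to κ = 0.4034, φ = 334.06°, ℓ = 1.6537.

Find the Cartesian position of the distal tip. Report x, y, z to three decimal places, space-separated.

0.478 -0.232 1.534

θ = κ·ℓ = 0.4034 × 1.6537 = 0.66710 rad
ρ = (1 − cos θ)/κ = (1 − 0.78562)/0.4034 = 0.53144
z = sin θ / κ = 0.61871/0.4034 = 1.53374
x = ρ cos φ = 0.53144 × cos(334.06°) = 0.47790
y = ρ sin φ = 0.53144 × sin(334.06°) = -0.23247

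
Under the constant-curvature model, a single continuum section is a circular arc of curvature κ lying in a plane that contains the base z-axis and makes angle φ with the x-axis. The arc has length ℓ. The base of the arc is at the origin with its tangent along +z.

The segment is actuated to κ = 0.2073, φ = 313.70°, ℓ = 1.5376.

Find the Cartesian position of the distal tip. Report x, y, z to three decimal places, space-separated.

θ = κ·ℓ = 0.2073 × 1.5376 = 0.31874 rad
ρ = (1 − cos θ)/κ = (1 − 0.94963)/0.2073 = 0.24298
z = sin θ / κ = 0.31337/0.2073 = 1.51170
x = ρ cos φ = 0.24298 × cos(313.70°) = 0.16787
y = ρ sin φ = 0.24298 × sin(313.70°) = -0.17567

0.168 -0.176 1.512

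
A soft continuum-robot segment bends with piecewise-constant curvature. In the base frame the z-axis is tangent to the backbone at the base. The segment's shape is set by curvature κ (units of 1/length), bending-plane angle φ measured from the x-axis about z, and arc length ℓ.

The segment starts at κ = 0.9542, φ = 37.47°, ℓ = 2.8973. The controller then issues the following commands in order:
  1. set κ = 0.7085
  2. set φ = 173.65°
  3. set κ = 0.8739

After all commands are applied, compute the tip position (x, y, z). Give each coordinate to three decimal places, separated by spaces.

initial: κ=0.9542, φ=37.47°, ℓ=2.8973
cmd 1: set κ=0.7085 → (κ,φ,ℓ)=(0.7085,37.47°,2.8973) → tip=(1.6394,1.2566,1.2507)
cmd 2: set φ=173.65° → (κ,φ,ℓ)=(0.7085,173.65°,2.8973) → tip=(-2.0530,0.2285,1.2507)
cmd 3: set κ=0.8739 → (κ,φ,ℓ)=(0.8739,173.65°,2.8973) → tip=(-2.0697,0.2303,0.6552)

-2.070 0.230 0.655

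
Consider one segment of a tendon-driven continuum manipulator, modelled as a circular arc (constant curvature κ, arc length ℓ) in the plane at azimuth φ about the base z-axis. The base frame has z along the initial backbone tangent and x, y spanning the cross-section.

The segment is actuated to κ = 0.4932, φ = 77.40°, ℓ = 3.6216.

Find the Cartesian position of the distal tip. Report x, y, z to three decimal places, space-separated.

0.537 2.402 1.981

θ = κ·ℓ = 0.4932 × 3.6216 = 1.78617 rad
ρ = (1 − cos θ)/κ = (1 − -0.21372)/0.4932 = 2.46090
z = sin θ / κ = 0.97690/0.4932 = 1.98073
x = ρ cos φ = 2.46090 × cos(77.40°) = 0.53683
y = ρ sin φ = 2.46090 × sin(77.40°) = 2.40163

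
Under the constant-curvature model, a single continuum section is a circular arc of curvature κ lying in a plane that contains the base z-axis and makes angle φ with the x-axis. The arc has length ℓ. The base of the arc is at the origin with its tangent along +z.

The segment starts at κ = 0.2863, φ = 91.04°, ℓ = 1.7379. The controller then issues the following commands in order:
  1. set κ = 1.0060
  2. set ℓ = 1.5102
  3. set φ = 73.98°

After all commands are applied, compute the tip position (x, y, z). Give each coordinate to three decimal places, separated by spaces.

0.260 0.906 0.993

initial: κ=0.2863, φ=91.04°, ℓ=1.7379
cmd 1: set κ=1.0060 → (κ,φ,ℓ)=(1.0060,91.04°,1.7379) → tip=(-0.0212,1.1694,0.9784)
cmd 2: set ℓ=1.5102 → (κ,φ,ℓ)=(1.0060,91.04°,1.5102) → tip=(-0.0171,0.9427,0.9927)
cmd 3: set φ=73.98° → (κ,φ,ℓ)=(1.0060,73.98°,1.5102) → tip=(0.2602,0.9062,0.9927)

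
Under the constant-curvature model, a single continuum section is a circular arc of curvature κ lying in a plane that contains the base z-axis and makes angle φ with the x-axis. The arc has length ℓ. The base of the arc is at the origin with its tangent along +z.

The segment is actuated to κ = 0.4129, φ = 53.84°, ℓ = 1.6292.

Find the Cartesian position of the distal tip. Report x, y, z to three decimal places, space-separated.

θ = κ·ℓ = 0.4129 × 1.6292 = 0.67270 rad
ρ = (1 − cos θ)/κ = (1 − 0.78214)/0.4129 = 0.52762
z = sin θ / κ = 0.62310/0.4129 = 1.50908
x = ρ cos φ = 0.52762 × cos(53.84°) = 0.31132
y = ρ sin φ = 0.52762 × sin(53.84°) = 0.42599

0.311 0.426 1.509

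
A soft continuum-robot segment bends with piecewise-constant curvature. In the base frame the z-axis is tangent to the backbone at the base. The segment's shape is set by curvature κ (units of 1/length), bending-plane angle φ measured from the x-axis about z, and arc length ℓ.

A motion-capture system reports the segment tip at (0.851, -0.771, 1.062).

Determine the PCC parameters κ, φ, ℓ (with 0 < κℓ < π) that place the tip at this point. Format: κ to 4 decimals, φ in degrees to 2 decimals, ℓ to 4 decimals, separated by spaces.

0.9388 317.82 1.7564

ρ = √(x²+y²) = √(0.851² + -0.771²) = 1.14832
φ = atan2(y, x) mod 360° = atan2(-0.771, 0.851) = 317.8236°
|p|² = ρ² + z² = 1.14832² + 1.062² = 2.44649
κ = 2ρ / |p|² = 2×1.14832 / 2.44649 = 0.93875
θ = 2·atan2(ρ, z) = 2·atan2(1.14832, 1.062) = 1.64886 rad
ℓ = θ/κ = 1.64886/0.93875 = 1.75644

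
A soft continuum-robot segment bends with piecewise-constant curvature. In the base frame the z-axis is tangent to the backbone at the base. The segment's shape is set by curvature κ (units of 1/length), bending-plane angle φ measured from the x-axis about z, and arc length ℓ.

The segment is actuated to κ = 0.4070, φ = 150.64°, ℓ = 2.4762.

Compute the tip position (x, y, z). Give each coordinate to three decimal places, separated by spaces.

θ = κ·ℓ = 0.4070 × 2.4762 = 1.00781 rad
ρ = (1 − cos θ)/κ = (1 − 0.53371)/0.4070 = 1.14567
z = sin θ / κ = 0.84567/0.4070 = 2.07781
x = ρ cos φ = 1.14567 × cos(150.64°) = -0.99852
y = ρ sin φ = 1.14567 × sin(150.64°) = 0.56172

-0.999 0.562 2.078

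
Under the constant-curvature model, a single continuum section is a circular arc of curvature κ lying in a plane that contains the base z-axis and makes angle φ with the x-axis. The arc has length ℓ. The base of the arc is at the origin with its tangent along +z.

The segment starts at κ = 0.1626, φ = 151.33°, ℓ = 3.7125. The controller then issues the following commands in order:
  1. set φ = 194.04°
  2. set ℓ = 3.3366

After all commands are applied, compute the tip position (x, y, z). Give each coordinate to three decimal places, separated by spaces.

-0.857 -0.214 3.175

initial: κ=0.1626, φ=151.33°, ℓ=3.7125
cmd 1: set φ=194.04° → (κ,φ,ℓ)=(0.1626,194.04°,3.7125) → tip=(-1.0544,-0.2637,3.4911)
cmd 2: set ℓ=3.3366 → (κ,φ,ℓ)=(0.1626,194.04°,3.3366) → tip=(-0.8567,-0.2142,3.1753)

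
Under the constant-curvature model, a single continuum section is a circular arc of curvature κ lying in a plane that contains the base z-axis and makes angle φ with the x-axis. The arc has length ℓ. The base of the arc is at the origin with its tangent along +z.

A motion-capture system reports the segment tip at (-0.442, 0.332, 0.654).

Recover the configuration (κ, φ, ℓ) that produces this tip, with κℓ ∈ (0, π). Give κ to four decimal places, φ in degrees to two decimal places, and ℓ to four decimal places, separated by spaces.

ρ = √(x²+y²) = √(-0.442² + 0.332²) = 0.55280
φ = atan2(y, x) mod 360° = atan2(0.332, -0.442) = 143.0886°
|p|² = ρ² + z² = 0.55280² + 0.654² = 0.73330
κ = 2ρ / |p|² = 2×0.55280 / 0.73330 = 1.50770
θ = 2·atan2(ρ, z) = 2·atan2(0.55280, 0.654) = 1.40347 rad
ℓ = θ/κ = 1.40347/1.50770 = 0.93087

1.5077 143.09 0.9309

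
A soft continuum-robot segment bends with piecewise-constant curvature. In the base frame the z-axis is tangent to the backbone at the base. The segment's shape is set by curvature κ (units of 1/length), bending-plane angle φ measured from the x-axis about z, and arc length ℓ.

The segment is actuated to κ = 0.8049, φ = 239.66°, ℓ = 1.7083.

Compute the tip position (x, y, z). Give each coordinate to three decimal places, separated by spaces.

-0.505 -0.864 1.219

θ = κ·ℓ = 0.8049 × 1.7083 = 1.37501 rad
ρ = (1 − cos θ)/κ = (1 − 0.19454)/0.8049 = 1.00070
z = sin θ / κ = 0.98090/0.8049 = 1.21865
x = ρ cos φ = 1.00070 × cos(239.66°) = -0.50548
y = ρ sin φ = 1.00070 × sin(239.66°) = -0.86365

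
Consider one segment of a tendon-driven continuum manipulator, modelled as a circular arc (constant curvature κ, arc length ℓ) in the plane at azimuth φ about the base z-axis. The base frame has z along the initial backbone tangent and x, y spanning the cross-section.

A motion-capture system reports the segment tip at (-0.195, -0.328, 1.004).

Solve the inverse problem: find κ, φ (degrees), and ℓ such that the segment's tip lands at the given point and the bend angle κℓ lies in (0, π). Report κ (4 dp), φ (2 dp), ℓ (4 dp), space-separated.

ρ = √(x²+y²) = √(-0.195² + -0.328²) = 0.38159
φ = atan2(y, x) mod 360° = atan2(-0.328, -0.195) = 239.2680°
|p|² = ρ² + z² = 0.38159² + 1.004² = 1.15362
κ = 2ρ / |p|² = 2×0.38159 / 1.15362 = 0.66155
θ = 2·atan2(ρ, z) = 2·atan2(0.38159, 1.004) = 0.72641 rad
ℓ = θ/κ = 0.72641/0.66155 = 1.09805

0.6615 239.27 1.0981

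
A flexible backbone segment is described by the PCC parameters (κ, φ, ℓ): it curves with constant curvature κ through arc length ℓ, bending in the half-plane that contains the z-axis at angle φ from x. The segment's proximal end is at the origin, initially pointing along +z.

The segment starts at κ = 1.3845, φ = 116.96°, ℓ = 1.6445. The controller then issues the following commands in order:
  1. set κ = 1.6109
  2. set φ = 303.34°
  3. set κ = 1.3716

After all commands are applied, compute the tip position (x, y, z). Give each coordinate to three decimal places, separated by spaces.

0.654 -0.994 0.565

initial: κ=1.3845, φ=116.96°, ℓ=1.6445
cmd 1: set κ=1.6109 → (κ,φ,ℓ)=(1.6109,116.96°,1.6445) → tip=(-0.5294,1.0409,0.2935)
cmd 2: set φ=303.34° → (κ,φ,ℓ)=(1.6109,303.34°,1.6445) → tip=(0.6418,-0.9756,0.2935)
cmd 3: set κ=1.3716 → (κ,φ,ℓ)=(1.3716,303.34°,1.6445) → tip=(0.6542,-0.9943,0.5647)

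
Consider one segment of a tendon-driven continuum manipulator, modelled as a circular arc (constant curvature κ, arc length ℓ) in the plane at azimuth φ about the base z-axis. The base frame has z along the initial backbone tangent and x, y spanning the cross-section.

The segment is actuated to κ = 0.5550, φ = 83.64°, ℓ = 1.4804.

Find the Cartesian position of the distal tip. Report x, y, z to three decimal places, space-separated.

θ = κ·ℓ = 0.5550 × 1.4804 = 0.82162 rad
ρ = (1 − cos θ)/κ = (1 − 0.68103)/0.5550 = 0.57471
z = sin θ / κ = 0.73225/0.5550 = 1.31937
x = ρ cos φ = 0.57471 × cos(83.64°) = 0.06366
y = ρ sin φ = 0.57471 × sin(83.64°) = 0.57118

0.064 0.571 1.319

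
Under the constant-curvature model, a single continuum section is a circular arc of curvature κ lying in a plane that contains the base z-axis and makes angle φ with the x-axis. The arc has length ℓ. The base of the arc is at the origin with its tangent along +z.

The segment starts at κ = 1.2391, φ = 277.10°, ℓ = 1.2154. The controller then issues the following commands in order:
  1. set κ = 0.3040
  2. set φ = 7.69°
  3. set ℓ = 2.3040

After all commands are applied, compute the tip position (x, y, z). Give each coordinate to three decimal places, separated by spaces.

initial: κ=1.2391, φ=277.10°, ℓ=1.2154
cmd 1: set κ=0.3040 → (κ,φ,ℓ)=(0.3040,277.10°,1.2154) → tip=(0.0274,-0.2203,1.1879)
cmd 2: set φ=7.69° → (κ,φ,ℓ)=(0.3040,7.69°,1.2154) → tip=(0.2200,0.0297,1.1879)
cmd 3: set ℓ=2.3040 → (κ,φ,ℓ)=(0.3040,7.69°,2.3040) → tip=(0.7675,0.1036,2.1202)

0.767 0.104 2.120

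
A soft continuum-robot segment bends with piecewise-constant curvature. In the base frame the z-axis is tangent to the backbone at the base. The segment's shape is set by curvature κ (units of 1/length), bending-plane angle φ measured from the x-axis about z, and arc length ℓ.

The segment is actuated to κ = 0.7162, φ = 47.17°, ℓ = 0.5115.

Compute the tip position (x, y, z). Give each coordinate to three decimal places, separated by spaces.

θ = κ·ℓ = 0.7162 × 0.5115 = 0.36634 rad
ρ = (1 − cos θ)/κ = (1 − 0.93365)/0.7162 = 0.09265
z = sin θ / κ = 0.35820/0.7162 = 0.50014
x = ρ cos φ = 0.09265 × cos(47.17°) = 0.06298
y = ρ sin φ = 0.09265 × sin(47.17°) = 0.06795

0.063 0.068 0.500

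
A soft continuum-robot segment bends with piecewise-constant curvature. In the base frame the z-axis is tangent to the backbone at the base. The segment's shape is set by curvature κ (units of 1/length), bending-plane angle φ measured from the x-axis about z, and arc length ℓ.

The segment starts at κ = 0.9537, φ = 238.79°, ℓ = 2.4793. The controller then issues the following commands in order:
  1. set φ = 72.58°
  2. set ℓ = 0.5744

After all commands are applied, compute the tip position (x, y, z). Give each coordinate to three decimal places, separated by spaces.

initial: κ=0.9537, φ=238.79°, ℓ=2.4793
cmd 1: set φ=72.58° → (κ,φ,ℓ)=(0.9537,72.58°,2.4793) → tip=(0.5377,1.7137,0.7352)
cmd 2: set ℓ=0.5744 → (κ,φ,ℓ)=(0.9537,72.58°,0.5744) → tip=(0.0459,0.1464,0.5461)

0.046 0.146 0.546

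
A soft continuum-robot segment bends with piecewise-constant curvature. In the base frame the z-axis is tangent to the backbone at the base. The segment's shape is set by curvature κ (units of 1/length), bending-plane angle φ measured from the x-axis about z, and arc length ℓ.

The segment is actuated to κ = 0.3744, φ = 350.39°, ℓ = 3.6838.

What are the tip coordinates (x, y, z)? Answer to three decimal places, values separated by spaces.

2.132 -0.361 2.622

θ = κ·ℓ = 0.3744 × 3.6838 = 1.37921 rad
ρ = (1 − cos θ)/κ = (1 − 0.19041)/0.3744 = 2.16236
z = sin θ / κ = 0.98170/0.3744 = 2.62207
x = ρ cos φ = 2.16236 × cos(350.39°) = 2.13202
y = ρ sin φ = 2.16236 × sin(350.39°) = -0.36099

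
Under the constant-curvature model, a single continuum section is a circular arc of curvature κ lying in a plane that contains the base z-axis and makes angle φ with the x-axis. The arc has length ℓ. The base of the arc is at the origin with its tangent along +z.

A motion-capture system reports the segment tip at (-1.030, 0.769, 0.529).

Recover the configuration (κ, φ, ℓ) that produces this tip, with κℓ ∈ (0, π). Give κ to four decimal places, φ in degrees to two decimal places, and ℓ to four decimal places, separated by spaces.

1.3306 143.25 1.7742

ρ = √(x²+y²) = √(-1.030² + 0.769²) = 1.28540
φ = atan2(y, x) mod 360° = atan2(0.769, -1.030) = 143.2549°
|p|² = ρ² + z² = 1.28540² + 0.529² = 1.93210
κ = 2ρ / |p|² = 2×1.28540 / 1.93210 = 1.33057
θ = 2·atan2(ρ, z) = 2·atan2(1.28540, 0.529) = 2.36076 rad
ℓ = θ/κ = 2.36076/1.33057 = 1.77424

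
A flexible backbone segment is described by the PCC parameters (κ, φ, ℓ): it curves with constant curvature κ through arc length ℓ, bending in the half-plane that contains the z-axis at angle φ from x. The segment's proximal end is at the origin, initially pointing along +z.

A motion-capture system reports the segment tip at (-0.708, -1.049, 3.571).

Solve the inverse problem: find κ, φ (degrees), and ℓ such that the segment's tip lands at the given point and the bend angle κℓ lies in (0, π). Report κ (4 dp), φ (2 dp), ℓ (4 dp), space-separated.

ρ = √(x²+y²) = √(-0.708² + -1.049²) = 1.26557
φ = atan2(y, x) mod 360° = atan2(-1.049, -0.708) = 235.9835°
|p|² = ρ² + z² = 1.26557² + 3.571² = 14.35371
κ = 2ρ / |p|² = 2×1.26557 / 14.35371 = 0.17634
θ = 2·atan2(ρ, z) = 2·atan2(1.26557, 3.571) = 0.68118 rad
ℓ = θ/κ = 0.68118/0.17634 = 3.86288

0.1763 235.98 3.8629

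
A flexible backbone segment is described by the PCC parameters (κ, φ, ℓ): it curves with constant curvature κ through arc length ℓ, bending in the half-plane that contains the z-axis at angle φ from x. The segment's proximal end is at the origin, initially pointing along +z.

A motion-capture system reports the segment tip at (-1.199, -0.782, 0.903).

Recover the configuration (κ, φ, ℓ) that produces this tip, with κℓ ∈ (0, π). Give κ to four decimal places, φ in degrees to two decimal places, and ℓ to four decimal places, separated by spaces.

0.9994 213.11 2.0172

ρ = √(x²+y²) = √(-1.199² + -0.782²) = 1.43148
φ = atan2(y, x) mod 360° = atan2(-0.782, -1.199) = 213.1128°
|p|² = ρ² + z² = 1.43148² + 0.903² = 2.86453
κ = 2ρ / |p|² = 2×1.43148 / 2.86453 = 0.99945
θ = 2·atan2(ρ, z) = 2·atan2(1.43148, 0.903) = 2.01605 rad
ℓ = θ/κ = 2.01605/0.99945 = 2.01716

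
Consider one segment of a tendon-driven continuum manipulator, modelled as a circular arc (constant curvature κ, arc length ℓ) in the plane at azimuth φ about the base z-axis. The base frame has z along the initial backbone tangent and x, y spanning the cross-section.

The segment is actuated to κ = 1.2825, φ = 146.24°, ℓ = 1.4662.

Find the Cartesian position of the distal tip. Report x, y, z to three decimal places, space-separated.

θ = κ·ℓ = 1.2825 × 1.4662 = 1.88040 rad
ρ = (1 − cos θ)/κ = (1 − -0.30468)/1.2825 = 1.01730
z = sin θ / κ = 0.95245/1.2825 = 0.74265
x = ρ cos φ = 1.01730 × cos(146.24°) = -0.84575
y = ρ sin φ = 1.01730 × sin(146.24°) = 0.56533

-0.846 0.565 0.743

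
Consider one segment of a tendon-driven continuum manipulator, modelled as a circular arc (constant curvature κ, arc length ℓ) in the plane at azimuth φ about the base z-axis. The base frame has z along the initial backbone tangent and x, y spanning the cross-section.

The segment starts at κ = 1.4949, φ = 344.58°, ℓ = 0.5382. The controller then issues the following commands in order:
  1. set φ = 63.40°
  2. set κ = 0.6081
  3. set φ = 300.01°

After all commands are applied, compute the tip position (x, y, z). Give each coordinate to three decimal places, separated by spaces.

0.044 -0.076 0.529

initial: κ=1.4949, φ=344.58°, ℓ=0.5382
cmd 1: set φ=63.40° → (κ,φ,ℓ)=(1.4949,63.40°,0.5382) → tip=(0.0918,0.1834,0.4820)
cmd 2: set κ=0.6081 → (κ,φ,ℓ)=(0.6081,63.40°,0.5382) → tip=(0.0391,0.0780,0.5286)
cmd 3: set φ=300.01° → (κ,φ,ℓ)=(0.6081,300.01°,0.5382) → tip=(0.0437,-0.0756,0.5286)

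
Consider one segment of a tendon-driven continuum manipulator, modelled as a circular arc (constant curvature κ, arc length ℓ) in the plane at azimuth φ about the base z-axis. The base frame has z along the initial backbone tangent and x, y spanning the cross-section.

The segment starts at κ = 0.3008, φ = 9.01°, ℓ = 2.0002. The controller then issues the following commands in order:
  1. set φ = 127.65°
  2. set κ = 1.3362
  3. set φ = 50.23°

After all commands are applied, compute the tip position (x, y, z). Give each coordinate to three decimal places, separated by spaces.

initial: κ=0.3008, φ=9.01°, ℓ=2.0002
cmd 1: set φ=127.65° → (κ,φ,ℓ)=(0.3008,127.65°,2.0002) → tip=(-0.3566,0.4622,1.8817)
cmd 2: set κ=1.3362 → (κ,φ,ℓ)=(1.3362,127.65°,2.0002) → tip=(-0.8649,1.1211,0.3382)
cmd 3: set φ=50.23° → (κ,φ,ℓ)=(1.3362,50.23°,2.0002) → tip=(0.9058,1.0884,0.3382)

0.906 1.088 0.338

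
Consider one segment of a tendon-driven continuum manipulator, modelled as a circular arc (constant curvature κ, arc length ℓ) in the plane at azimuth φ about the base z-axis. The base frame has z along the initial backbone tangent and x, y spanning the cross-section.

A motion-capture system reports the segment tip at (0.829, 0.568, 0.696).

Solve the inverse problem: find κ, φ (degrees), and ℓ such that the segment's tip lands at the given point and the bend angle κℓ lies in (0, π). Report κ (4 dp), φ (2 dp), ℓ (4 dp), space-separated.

1.3450 34.42 1.4350

ρ = √(x²+y²) = √(0.829² + 0.568²) = 1.00492
φ = atan2(y, x) mod 360° = atan2(0.568, 0.829) = 34.4175°
|p|² = ρ² + z² = 1.00492² + 0.696² = 1.49428
κ = 2ρ / |p|² = 2×1.00492 / 1.49428 = 1.34502
θ = 2·atan2(ρ, z) = 2·atan2(1.00492, 0.696) = 1.93012 rad
ℓ = θ/κ = 1.93012/1.34502 = 1.43501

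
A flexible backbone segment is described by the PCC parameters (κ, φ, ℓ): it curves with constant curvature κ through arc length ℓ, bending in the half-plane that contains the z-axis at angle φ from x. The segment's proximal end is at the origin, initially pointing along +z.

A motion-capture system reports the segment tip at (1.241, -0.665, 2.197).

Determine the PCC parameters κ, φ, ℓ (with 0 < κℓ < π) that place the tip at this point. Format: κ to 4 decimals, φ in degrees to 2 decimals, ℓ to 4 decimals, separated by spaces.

ρ = √(x²+y²) = √(1.241² + -0.665²) = 1.40794
φ = atan2(y, x) mod 360° = atan2(-0.665, 1.241) = 331.8150°
|p|² = ρ² + z² = 1.40794² + 2.197² = 6.80912
κ = 2ρ / |p|² = 2×1.40794 / 6.80912 = 0.41355
θ = 2·atan2(ρ, z) = 2·atan2(1.40794, 2.197) = 1.13983 rad
ℓ = θ/κ = 1.13983/0.41355 = 2.75623

0.4135 331.82 2.7562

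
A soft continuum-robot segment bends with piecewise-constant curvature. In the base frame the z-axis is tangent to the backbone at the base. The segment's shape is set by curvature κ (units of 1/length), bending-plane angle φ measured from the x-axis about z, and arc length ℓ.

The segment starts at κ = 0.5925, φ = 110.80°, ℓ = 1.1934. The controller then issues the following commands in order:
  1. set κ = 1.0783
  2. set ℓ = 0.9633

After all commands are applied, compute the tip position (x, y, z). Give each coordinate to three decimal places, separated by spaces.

-0.162 0.427 0.799

initial: κ=0.5925, φ=110.80°, ℓ=1.1934
cmd 1: set κ=1.0783 → (κ,φ,ℓ)=(1.0783,110.80°,1.1934) → tip=(-0.2371,0.6241,0.8902)
cmd 2: set ℓ=0.9633 → (κ,φ,ℓ)=(1.0783,110.80°,0.9633) → tip=(-0.1623,0.4271,0.7992)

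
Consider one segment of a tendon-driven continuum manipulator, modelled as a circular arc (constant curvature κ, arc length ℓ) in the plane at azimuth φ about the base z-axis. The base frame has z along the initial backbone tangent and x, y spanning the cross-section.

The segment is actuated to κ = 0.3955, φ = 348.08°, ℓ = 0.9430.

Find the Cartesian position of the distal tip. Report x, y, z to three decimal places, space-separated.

0.170 -0.036 0.921

θ = κ·ℓ = 0.3955 × 0.9430 = 0.37296 rad
ρ = (1 − cos θ)/κ = (1 − 0.93125)/0.3955 = 0.17382
z = sin θ / κ = 0.36437/0.3955 = 0.92129
x = ρ cos φ = 0.17382 × cos(348.08°) = 0.17007
y = ρ sin φ = 0.17382 × sin(348.08°) = -0.03590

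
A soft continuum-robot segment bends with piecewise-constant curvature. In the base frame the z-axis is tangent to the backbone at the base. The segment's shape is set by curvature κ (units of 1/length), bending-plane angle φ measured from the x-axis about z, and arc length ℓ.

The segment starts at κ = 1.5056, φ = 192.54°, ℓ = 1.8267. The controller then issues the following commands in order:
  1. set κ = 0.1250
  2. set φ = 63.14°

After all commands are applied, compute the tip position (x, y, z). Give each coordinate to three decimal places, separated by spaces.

initial: κ=1.5056, φ=192.54°, ℓ=1.8267
cmd 1: set κ=0.1250 → (κ,φ,ℓ)=(0.1250,192.54°,1.8267) → tip=(-0.2027,-0.0451,1.8109)
cmd 2: set φ=63.14° → (κ,φ,ℓ)=(0.1250,63.14°,1.8267) → tip=(0.0938,0.1852,1.8109)

0.094 0.185 1.811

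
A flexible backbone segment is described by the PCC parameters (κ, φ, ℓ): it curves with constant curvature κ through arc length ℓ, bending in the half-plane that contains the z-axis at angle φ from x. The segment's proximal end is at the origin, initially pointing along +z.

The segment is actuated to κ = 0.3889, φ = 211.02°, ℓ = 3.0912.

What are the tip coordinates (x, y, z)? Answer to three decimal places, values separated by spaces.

θ = κ·ℓ = 0.3889 × 3.0912 = 1.20217 rad
ρ = (1 − cos θ)/κ = (1 − 0.36034)/0.3889 = 1.64480
z = sin θ / κ = 0.93282/0.3889 = 2.39862
x = ρ cos φ = 1.64480 × cos(211.02°) = -1.40957
y = ρ sin φ = 1.64480 × sin(211.02°) = -0.84763

-1.410 -0.848 2.399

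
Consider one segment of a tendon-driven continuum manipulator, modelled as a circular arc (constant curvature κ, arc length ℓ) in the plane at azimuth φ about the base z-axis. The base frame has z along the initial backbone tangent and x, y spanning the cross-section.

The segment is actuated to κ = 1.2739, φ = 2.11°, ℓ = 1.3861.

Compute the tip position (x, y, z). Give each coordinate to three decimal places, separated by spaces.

θ = κ·ℓ = 1.2739 × 1.3861 = 1.76575 rad
ρ = (1 − cos θ)/κ = (1 − -0.19372)/1.2739 = 0.93706
z = sin θ / κ = 0.98106/1.2739 = 0.77012
x = ρ cos φ = 0.93706 × cos(2.11°) = 0.93643
y = ρ sin φ = 0.93706 × sin(2.11°) = 0.03450

0.936 0.035 0.770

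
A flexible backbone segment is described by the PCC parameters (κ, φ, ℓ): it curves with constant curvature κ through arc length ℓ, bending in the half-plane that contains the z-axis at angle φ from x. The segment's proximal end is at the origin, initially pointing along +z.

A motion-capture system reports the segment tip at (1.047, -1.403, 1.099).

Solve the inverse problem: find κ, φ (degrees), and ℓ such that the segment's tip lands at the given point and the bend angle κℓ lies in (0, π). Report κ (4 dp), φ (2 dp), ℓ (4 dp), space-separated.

ρ = √(x²+y²) = √(1.047² + -1.403²) = 1.75061
φ = atan2(y, x) mod 360° = atan2(-1.403, 1.047) = 306.7324°
|p|² = ρ² + z² = 1.75061² + 1.099² = 4.27242
κ = 2ρ / |p|² = 2×1.75061 / 4.27242 = 0.81949
θ = 2·atan2(ρ, z) = 2·atan2(1.75061, 1.099) = 2.02040 rad
ℓ = θ/κ = 2.02040/0.81949 = 2.46543

0.8195 306.73 2.4654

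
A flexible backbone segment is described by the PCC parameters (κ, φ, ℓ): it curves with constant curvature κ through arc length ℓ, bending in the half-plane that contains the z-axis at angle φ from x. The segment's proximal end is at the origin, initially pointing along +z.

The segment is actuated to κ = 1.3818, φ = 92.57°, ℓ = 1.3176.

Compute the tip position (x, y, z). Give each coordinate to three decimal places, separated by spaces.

θ = κ·ℓ = 1.3818 × 1.3176 = 1.82066 rad
ρ = (1 − cos θ)/κ = (1 − -0.24727)/1.3818 = 0.90264
z = sin θ / κ = 0.96895/1.3818 = 0.70122
x = ρ cos φ = 0.90264 × cos(92.57°) = -0.04047
y = ρ sin φ = 0.90264 × sin(92.57°) = 0.90173

-0.040 0.902 0.701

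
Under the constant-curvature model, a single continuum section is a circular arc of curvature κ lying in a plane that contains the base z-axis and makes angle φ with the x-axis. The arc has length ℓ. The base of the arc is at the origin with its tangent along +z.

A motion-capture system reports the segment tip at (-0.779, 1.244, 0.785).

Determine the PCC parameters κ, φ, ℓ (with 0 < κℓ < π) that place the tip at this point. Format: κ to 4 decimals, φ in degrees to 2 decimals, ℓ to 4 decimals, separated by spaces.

1.0595 122.06 2.0380

ρ = √(x²+y²) = √(-0.779² + 1.244²) = 1.46778
φ = atan2(y, x) mod 360° = atan2(1.244, -0.779) = 122.0550°
|p|² = ρ² + z² = 1.46778² + 0.785² = 2.77060
κ = 2ρ / |p|² = 2×1.46778 / 2.77060 = 1.05954
θ = 2·atan2(ρ, z) = 2·atan2(1.46778, 0.785) = 2.15936 rad
ℓ = θ/κ = 2.15936/1.05954 = 2.03802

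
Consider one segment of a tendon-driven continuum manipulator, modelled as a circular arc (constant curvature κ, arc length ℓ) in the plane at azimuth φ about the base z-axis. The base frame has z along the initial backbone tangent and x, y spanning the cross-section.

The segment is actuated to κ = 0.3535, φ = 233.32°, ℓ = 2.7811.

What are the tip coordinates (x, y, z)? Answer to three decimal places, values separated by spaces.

θ = κ·ℓ = 0.3535 × 2.7811 = 0.98312 rad
ρ = (1 − cos θ)/κ = (1 − 0.55443)/0.3535 = 1.26045
z = sin θ / κ = 0.83223/0.3535 = 2.35426
x = ρ cos φ = 1.26045 × cos(233.32°) = -0.75293
y = ρ sin φ = 1.26045 × sin(233.32°) = -1.01086

-0.753 -1.011 2.354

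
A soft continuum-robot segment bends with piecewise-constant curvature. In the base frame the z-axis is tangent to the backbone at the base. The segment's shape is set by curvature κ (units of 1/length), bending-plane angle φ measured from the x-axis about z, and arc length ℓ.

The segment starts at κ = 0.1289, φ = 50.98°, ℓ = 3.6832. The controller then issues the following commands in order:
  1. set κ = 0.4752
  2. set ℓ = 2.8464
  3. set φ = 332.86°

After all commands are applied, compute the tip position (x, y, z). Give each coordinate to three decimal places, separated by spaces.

initial: κ=0.1289, φ=50.98°, ℓ=3.6832
cmd 1: set κ=0.4752 → (κ,φ,ℓ)=(0.4752,50.98°,3.6832) → tip=(1.5614,1.9268,2.0706)
cmd 2: set ℓ=2.8464 → (κ,φ,ℓ)=(0.4752,50.98°,2.8464) → tip=(1.0381,1.2810,2.0545)
cmd 3: set φ=332.86° → (κ,φ,ℓ)=(0.4752,332.86°,2.8464) → tip=(1.4673,-0.7522,2.0545)

1.467 -0.752 2.054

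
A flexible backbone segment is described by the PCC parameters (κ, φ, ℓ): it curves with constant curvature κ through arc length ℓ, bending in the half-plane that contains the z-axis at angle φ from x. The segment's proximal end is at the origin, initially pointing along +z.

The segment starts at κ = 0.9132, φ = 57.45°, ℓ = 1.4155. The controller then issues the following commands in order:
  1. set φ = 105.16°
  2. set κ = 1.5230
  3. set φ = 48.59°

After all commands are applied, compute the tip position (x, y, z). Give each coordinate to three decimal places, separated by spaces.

0.674 0.764 0.547

initial: κ=0.9132, φ=57.45°, ℓ=1.4155
cmd 1: set φ=105.16° → (κ,φ,ℓ)=(0.9132,105.16°,1.4155) → tip=(-0.2077,0.7667,1.0530)
cmd 2: set κ=1.5230 → (κ,φ,ℓ)=(1.5230,105.16°,1.4155) → tip=(-0.2665,0.9837,0.5474)
cmd 3: set φ=48.59° → (κ,φ,ℓ)=(1.5230,48.59°,1.4155) → tip=(0.6741,0.7644,0.5474)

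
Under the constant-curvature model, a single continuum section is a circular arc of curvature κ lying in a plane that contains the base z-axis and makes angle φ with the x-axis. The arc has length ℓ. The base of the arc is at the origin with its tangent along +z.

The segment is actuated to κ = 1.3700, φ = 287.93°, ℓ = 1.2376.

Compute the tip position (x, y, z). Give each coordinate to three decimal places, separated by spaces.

θ = κ·ℓ = 1.3700 × 1.2376 = 1.69551 rad
ρ = (1 − cos θ)/κ = (1 − -0.12439)/1.3700 = 0.82072
z = sin θ / κ = 0.99223/1.3700 = 0.72426
x = ρ cos φ = 0.82072 × cos(287.93°) = 0.25266
y = ρ sin φ = 0.82072 × sin(287.93°) = -0.78086

0.253 -0.781 0.724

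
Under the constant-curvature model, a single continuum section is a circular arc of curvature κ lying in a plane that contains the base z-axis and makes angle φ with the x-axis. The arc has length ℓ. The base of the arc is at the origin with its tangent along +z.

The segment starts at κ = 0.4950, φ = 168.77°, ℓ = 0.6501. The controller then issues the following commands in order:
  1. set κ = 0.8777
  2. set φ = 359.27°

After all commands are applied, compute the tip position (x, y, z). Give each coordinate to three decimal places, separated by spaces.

initial: κ=0.4950, φ=168.77°, ℓ=0.6501
cmd 1: set κ=0.8777 → (κ,φ,ℓ)=(0.8777,168.77°,0.6501) → tip=(-0.1770,0.0352,0.6154)
cmd 2: set φ=359.27° → (κ,φ,ℓ)=(0.8777,359.27°,0.6501) → tip=(0.1805,-0.0023,0.6154)

0.180 -0.002 0.615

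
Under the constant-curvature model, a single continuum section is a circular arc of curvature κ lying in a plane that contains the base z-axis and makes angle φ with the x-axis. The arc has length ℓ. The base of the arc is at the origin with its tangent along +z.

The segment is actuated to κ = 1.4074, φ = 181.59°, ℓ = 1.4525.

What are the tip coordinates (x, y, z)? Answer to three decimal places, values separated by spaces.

-1.034 -0.029 0.632

θ = κ·ℓ = 1.4074 × 1.4525 = 2.04425 rad
ρ = (1 − cos θ)/κ = (1 − -0.45596)/1.4074 = 1.03450
z = sin θ / κ = 0.89000/1.4074 = 0.63237
x = ρ cos φ = 1.03450 × cos(181.59°) = -1.03411
y = ρ sin φ = 1.03450 × sin(181.59°) = -0.02870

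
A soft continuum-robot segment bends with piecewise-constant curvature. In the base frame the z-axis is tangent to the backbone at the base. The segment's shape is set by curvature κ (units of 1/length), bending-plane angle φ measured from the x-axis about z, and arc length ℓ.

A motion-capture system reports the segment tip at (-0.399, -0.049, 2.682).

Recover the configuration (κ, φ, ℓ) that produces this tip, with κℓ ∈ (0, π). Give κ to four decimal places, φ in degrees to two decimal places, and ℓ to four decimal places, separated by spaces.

0.1093 187.00 2.7220

ρ = √(x²+y²) = √(-0.399² + -0.049²) = 0.40200
φ = atan2(y, x) mod 360° = atan2(-0.049, -0.399) = 187.0013°
|p|² = ρ² + z² = 0.40200² + 2.682² = 7.35473
κ = 2ρ / |p|² = 2×0.40200 / 7.35473 = 0.10932
θ = 2·atan2(ρ, z) = 2·atan2(0.40200, 2.682) = 0.29756 rad
ℓ = θ/κ = 0.29756/0.10932 = 2.72199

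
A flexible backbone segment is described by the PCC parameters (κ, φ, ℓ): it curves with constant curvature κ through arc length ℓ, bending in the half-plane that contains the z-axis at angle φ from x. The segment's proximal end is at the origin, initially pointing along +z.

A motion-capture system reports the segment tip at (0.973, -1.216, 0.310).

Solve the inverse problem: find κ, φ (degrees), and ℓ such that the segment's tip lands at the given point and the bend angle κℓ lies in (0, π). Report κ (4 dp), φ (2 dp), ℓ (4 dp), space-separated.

1.2353 308.67 2.2251

ρ = √(x²+y²) = √(0.973² + -1.216²) = 1.55736
φ = atan2(y, x) mod 360° = atan2(-1.216, 0.973) = 308.6656°
|p|² = ρ² + z² = 1.55736² + 0.310² = 2.52149
κ = 2ρ / |p|² = 2×1.55736 / 2.52149 = 1.23528
θ = 2·atan2(ρ, z) = 2·atan2(1.55736, 0.310) = 2.74862 rad
ℓ = θ/κ = 2.74862/1.23528 = 2.22511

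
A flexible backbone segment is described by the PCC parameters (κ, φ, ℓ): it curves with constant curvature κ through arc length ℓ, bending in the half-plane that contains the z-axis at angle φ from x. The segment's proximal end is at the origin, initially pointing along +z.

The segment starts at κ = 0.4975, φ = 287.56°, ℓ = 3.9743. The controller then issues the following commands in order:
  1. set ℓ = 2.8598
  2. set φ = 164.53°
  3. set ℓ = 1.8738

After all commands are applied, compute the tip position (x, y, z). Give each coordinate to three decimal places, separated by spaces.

initial: κ=0.4975, φ=287.56°, ℓ=3.9743
cmd 1: set ℓ=2.8598 → (κ,φ,ℓ)=(0.4975,287.56°,2.8598) → tip=(0.5170,-1.6337,1.9881)
cmd 2: set φ=164.53° → (κ,φ,ℓ)=(0.4975,164.53°,2.8598) → tip=(-1.6515,0.4571,1.9881)
cmd 3: set ℓ=1.8738 → (κ,φ,ℓ)=(0.4975,164.53°,1.8738) → tip=(-0.7825,0.2166,1.6140)

-0.783 0.217 1.614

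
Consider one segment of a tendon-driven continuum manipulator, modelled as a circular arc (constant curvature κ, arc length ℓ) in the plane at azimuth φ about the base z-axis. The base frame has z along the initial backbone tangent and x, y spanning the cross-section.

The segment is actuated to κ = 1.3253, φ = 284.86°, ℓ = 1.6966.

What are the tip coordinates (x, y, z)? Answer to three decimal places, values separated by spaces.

θ = κ·ℓ = 1.3253 × 1.6966 = 2.24850 rad
ρ = (1 − cos θ)/κ = (1 − -0.62701)/1.3253 = 1.22765
z = sin θ / κ = 0.77901/1.3253 = 0.58780
x = ρ cos φ = 1.22765 × cos(284.86°) = 0.31484
y = ρ sin φ = 1.22765 × sin(284.86°) = -1.18659

0.315 -1.187 0.588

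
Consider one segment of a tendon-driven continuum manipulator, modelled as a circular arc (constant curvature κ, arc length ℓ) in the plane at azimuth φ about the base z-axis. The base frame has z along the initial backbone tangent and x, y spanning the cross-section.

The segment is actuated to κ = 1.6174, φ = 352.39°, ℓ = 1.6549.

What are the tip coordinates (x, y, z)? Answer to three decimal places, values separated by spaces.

θ = κ·ℓ = 1.6174 × 1.6549 = 2.67664 rad
ρ = (1 − cos θ)/κ = (1 − -0.89384)/1.6174 = 1.17092
z = sin θ / κ = 0.44838/1.6174 = 0.27723
x = ρ cos φ = 1.17092 × cos(352.39°) = 1.16060
y = ρ sin φ = 1.17092 × sin(352.39°) = -0.15506

1.161 -0.155 0.277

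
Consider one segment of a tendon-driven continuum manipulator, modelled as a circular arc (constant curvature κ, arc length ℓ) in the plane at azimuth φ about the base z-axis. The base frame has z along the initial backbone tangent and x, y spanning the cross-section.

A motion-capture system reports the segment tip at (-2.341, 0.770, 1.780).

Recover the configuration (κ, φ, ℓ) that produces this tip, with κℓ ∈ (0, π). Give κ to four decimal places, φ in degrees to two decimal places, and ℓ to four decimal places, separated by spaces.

ρ = √(x²+y²) = √(-2.341² + 0.770²) = 2.46438
φ = atan2(y, x) mod 360° = atan2(0.770, -2.341) = 161.7930°
|p|² = ρ² + z² = 2.46438² + 1.780² = 9.24158
κ = 2ρ / |p|² = 2×2.46438 / 9.24158 = 0.53332
θ = 2·atan2(ρ, z) = 2·atan2(2.46438, 1.780) = 1.89053 rad
ℓ = θ/κ = 1.89053/0.53332 = 3.54481

0.5333 161.79 3.5448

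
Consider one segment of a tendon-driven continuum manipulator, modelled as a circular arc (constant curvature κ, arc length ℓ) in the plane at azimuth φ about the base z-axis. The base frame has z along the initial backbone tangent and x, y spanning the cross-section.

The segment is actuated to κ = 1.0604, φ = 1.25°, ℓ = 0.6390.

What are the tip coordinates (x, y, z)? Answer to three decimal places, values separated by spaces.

0.208 0.005 0.591

θ = κ·ℓ = 1.0604 × 0.6390 = 0.67760 rad
ρ = (1 − cos θ)/κ = (1 − 0.77908)/1.0604 = 0.20833
z = sin θ / κ = 0.62692/1.0604 = 0.59121
x = ρ cos φ = 0.20833 × cos(1.25°) = 0.20828
y = ρ sin φ = 0.20833 × sin(1.25°) = 0.00454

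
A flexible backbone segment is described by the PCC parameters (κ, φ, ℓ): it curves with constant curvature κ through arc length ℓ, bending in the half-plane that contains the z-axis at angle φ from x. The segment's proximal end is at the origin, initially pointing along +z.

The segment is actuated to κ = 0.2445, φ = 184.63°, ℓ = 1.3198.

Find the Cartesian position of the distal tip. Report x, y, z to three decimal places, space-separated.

θ = κ·ℓ = 0.2445 × 1.3198 = 0.32269 rad
ρ = (1 − cos θ)/κ = (1 − 0.94839)/0.2445 = 0.21110
z = sin θ / κ = 0.31712/0.2445 = 1.29701
x = ρ cos φ = 0.21110 × cos(184.63°) = -0.21041
y = ρ sin φ = 0.21110 × sin(184.63°) = -0.01704

-0.210 -0.017 1.297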